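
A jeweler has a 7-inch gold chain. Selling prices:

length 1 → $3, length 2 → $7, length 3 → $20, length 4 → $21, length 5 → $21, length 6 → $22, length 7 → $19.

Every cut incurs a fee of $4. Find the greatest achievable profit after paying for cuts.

Let r[k] be the best obtainable value from length k. For each k, try every first piece i and keep the best of price[i] + r[k−i] minus the 4 cut fee when i<k.
r[1] = 3
r[2] = 7
r[3] = 20
r[4] = 21
r[5] = 23  (first piece 2, then r[3]=20)
r[6] = 36  (first piece 3, then r[3]=20)
r[7] = 37  (first piece 3, then r[4]=21)
One optimal plan: pieces 4 + 3 (1 cut) → $41 − $4 = $37.

37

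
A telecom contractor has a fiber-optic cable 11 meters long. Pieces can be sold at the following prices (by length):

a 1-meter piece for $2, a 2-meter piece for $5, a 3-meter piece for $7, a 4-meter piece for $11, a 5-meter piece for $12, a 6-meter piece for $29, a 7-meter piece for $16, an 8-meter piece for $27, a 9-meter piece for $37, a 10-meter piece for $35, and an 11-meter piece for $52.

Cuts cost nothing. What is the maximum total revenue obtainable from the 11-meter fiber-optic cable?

Build best[k] bottom-up: best[k] = max over allowed piece i of (p[i] + best[k−i]).
best[1] = 2
best[2] = max(2+2, 5+0) = 5
best[3] = max(2+5, 5+2, 7+0) = 7
best[4] = max(2+7, 5+5, 7+2, 11+0) = 11
best[5] = max(2+11, 5+7, 7+5, 11+2, 12+0) = 13
best[6] = max(2+13, 5+11, 7+7, 11+5, 12+2, 29+0) = 29
best[7] = max(2+29, 5+13, 7+11, …, 29+2, 16+0) = 31
best[8] = max(2+31, 5+29, 7+13, …, 16+2, 27+0) = 34
best[9] = max(2+34, 5+31, 7+29, …, 27+2, 37+0) = 37
best[10] = max(2+37, 5+34, 7+31, …, 37+2, 35+0) = 40
best[11] = max(2+40, 5+37, 7+34, …, 35+2, 52+0) = 52
Best is to sell the whole 11-meter piece uncut for $52.

52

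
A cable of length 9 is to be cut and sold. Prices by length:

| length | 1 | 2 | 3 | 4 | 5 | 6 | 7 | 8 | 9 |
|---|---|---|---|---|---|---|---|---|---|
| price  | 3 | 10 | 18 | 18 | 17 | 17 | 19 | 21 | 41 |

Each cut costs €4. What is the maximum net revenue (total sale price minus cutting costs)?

46

Let r[k] be the best obtainable value from length k. For each k, try every first piece i and keep the best of price[i] + r[k−i] minus the 4 cut fee when i<k.
r[1] = 3
r[2] = max(3+3-4, 10+0) = 10
r[3] = max(3+10-4, 10+3-4, 18+0) = 18
r[4] = max(3+18-4, 10+10-4, 18+3-4, 18+0) = 18
r[5] = max(3+18-4, 10+18-4, 18+10-4, 18+3-4, 17+0) = 24
r[6] = max(3+24-4, 10+18-4, 18+18-4, 18+10-4, 17+3-4, 17+0) = 32
r[7] = max(3+32-4, 10+24-4, 18+18-4, …, 17+3-4, 19+0) = 32
r[8] = max(3+32-4, 10+32-4, 18+24-4, …, 19+3-4, 21+0) = 38
r[9] = max(3+38-4, 10+32-4, 18+32-4, …, 21+3-4, 41+0) = 46
One optimal plan: pieces 3 + 3 + 3 (2 cuts) → €54 − €8 = €46.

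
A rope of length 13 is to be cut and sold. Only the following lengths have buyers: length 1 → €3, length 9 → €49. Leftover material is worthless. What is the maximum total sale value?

61

Let best[k] be the best obtainable value from length k. For each k, try every first piece i and keep the best of price[i] + best[k−i].
best[1] = 3
best[2] = 6  (first piece 1, then best[1]=3)
best[3] = 9  (first piece 1, then best[2]=6)
best[4] = 12  (first piece 1, then best[3]=9)
best[5] = 15  (first piece 1, then best[4]=12)
best[6] = 18  (first piece 1, then best[5]=15)
best[7] = 21  (first piece 1, then best[6]=18)
best[8] = 24  (first piece 1, then best[7]=21)
best[9] = 49
best[10] = 52  (first piece 1, then best[9]=49)
best[11] = 55  (first piece 1, then best[10]=52)
best[12] = 58  (first piece 1, then best[11]=55)
best[13] = 61  (first piece 1, then best[12]=58)
One optimal cutting: 9 + 1 + 1 + 1 + 1 → €61.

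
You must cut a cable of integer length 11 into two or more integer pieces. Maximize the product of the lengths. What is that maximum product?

54

Let g[k] be the best product for length k (with at least one cut). For each first piece i, the rest contributes max(k−i, g[k−i]).
g[2] = 1·max(1,0) = 1·1 = 1
g[3] = 1·max(2,1) = 1·2 = 2
g[4] = 2·max(2,1) = 2·2 = 4
g[5] = 2·max(3,2) = 2·3 = 6
g[6] = 3·max(3,2) = 3·3 = 9
g[7] = 2·max(5,6) = 2·6 = 12
g[8] = 2·max(6,9) = 2·9 = 18
g[9] = 3·max(6,9) = 3·9 = 27
g[10] = 2·max(8,18) = 2·18 = 36
g[11] = 2·max(9,27) = 2·27 = 54
One optimal split: 3 + 3 + 3 + 2; product 3·3·3·2 = 54.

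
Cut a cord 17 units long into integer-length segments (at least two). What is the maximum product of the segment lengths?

486

Let f[k] be the best product for length k (with at least one cut). For each first piece i, the rest contributes max(k−i, f[k−i]).
f[2] = 1*max(1,0) = 1*1 = 1
f[3] = max(1*2, 2*1) = 2
f[4] = max(1*3, 2*2, 3*1) = 4
f[5] = max(1*4, 2*3, 3*2, 4*1) = 6
f[6] = max(1*6, 2*4, 3*3, 4*2, 5*1) = 9
f[7] = max(1*9, 2*6, 3*4, 4*3, 5*2, 6*1) = 12
f[8] = max(1*12, 2*9, 3*6, …, 6*2, 7*1) = 18
f[9] = max(1*18, 2*12, 3*9, …, 7*2, 8*1) = 27
f[10] = max(1*27, 2*18, 3*12, …, 8*2, 9*1) = 36
f[11] = max(1*36, 2*27, 3*18, …, 9*2, 10*1) = 54
f[12] = max(1*54, 2*36, 3*27, …, 10*2, 11*1) = 81
f[13] = max(1*81, 2*54, 3*36, …, 11*2, 12*1) = 108
f[14] = max(1*108, 2*81, 3*54, …, 12*2, 13*1) = 162
f[15] = max(1*162, 2*108, 3*81, …, 13*2, 14*1) = 243
f[16] = max(1*243, 2*162, 3*108, …, 14*2, 15*1) = 324
f[17] = max(1*324, 2*243, 3*162, …, 15*2, 16*1) = 486
One optimal split: 3 + 3 + 3 + 3 + 3 + 2; product 3*3*3*3*3*2 = 486.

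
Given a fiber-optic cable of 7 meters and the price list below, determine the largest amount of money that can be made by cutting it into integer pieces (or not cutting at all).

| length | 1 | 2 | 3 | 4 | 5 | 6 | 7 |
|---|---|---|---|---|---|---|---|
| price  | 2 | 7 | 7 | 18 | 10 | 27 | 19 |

Build v[k] bottom-up: v[k] = max over allowed piece i of (p[i] + v[k−i]).
v[1] = 2
v[2] = 7
v[3] = 9  (first piece 1, then v[2]=7)
v[4] = 18
v[5] = 20  (first piece 1, then v[4]=18)
v[6] = 27
v[7] = 29  (first piece 1, then v[6]=27)
One optimal cutting: 6 + 1 → $27 + $2 = $29.

29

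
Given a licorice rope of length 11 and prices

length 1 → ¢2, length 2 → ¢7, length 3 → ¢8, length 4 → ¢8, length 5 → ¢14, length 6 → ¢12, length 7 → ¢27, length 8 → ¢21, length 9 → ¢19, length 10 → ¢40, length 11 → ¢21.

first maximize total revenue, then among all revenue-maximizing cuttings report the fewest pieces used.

2

Let r[k] be the best obtainable value from length k. For each k, try every first piece i and keep the best of price[i] + r[k−i].
r[1] = 2
r[2] = max(2+2, 7+0) = 7
r[3] = max(2+7, 7+2, 8+0) = 9
r[4] = max(2+9, 7+7, 8+2, 8+0) = 14
r[5] = max(2+14, 7+9, 8+7, 8+2, 14+0) = 16
r[6] = max(2+16, 7+14, 8+9, 8+7, 14+2, 12+0) = 21
r[7] = max(2+21, 7+16, 8+14, …, 12+2, 27+0) = 27
r[8] = max(2+27, 7+21, 8+16, …, 27+2, 21+0) = 29
r[9] = max(2+29, 7+27, 8+21, …, 21+2, 19+0) = 34
r[10] = max(2+34, 7+29, 8+27, …, 19+2, 40+0) = 40
r[11] = max(2+40, 7+34, 8+29, …, 40+2, 21+0) = 42
Maximum revenue is ¢42.
Now minimize piece count subject to staying optimal: for each k, pieces[k] = 1 + min over i with p[i]+r[k−i]=r[k] of pieces[k−i].
pieces[8] = 2
pieces[9] = 2
pieces[10] = 1
pieces[11] = 2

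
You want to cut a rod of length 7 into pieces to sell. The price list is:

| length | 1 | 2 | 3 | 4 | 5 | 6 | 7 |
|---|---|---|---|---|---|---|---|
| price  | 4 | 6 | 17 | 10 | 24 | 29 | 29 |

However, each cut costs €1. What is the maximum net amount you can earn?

Build r[k] bottom-up: r[k] = max over allowed piece i of (p[i] + r[k−i]) − 1 per cut.
r[1] = 4
r[2] = 7  (first piece 1, then r[1]=4)
r[3] = 17
r[4] = 20  (first piece 1, then r[3]=17)
r[5] = 24
r[6] = 33  (first piece 3, then r[3]=17)
r[7] = 36  (first piece 1, then r[6]=33)
One optimal plan: pieces 3 + 3 + 1 (2 cuts) → €38 − €2 = €36.

36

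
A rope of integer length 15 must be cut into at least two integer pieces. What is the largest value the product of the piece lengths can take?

Fill g[k] for k=2..15: at each k try every first piece i and multiply by the better of (k−i) uncut or g[k−i].
g[2] = 1·max(1,0) = 1·1 = 1
g[3] = max(1·2, 2·1) = 2
g[4] = max(1·3, 2·2, 3·1) = 4
g[5] = max(1·4, 2·3, 3·2, 4·1) = 6
g[6] = max(1·6, 2·4, 3·3, 4·2, 5·1) = 9
g[7] = max(1·9, 2·6, 3·4, 4·3, 5·2, 6·1) = 12
g[8] = max(1·12, 2·9, 3·6, …, 6·2, 7·1) = 18
g[9] = max(1·18, 2·12, 3·9, …, 7·2, 8·1) = 27
g[10] = max(1·27, 2·18, 3·12, …, 8·2, 9·1) = 36
g[11] = max(1·36, 2·27, 3·18, …, 9·2, 10·1) = 54
g[12] = max(1·54, 2·36, 3·27, …, 10·2, 11·1) = 81
g[13] = max(1·81, 2·54, 3·36, …, 11·2, 12·1) = 108
g[14] = max(1·108, 2·81, 3·54, …, 12·2, 13·1) = 162
g[15] = max(1·162, 2·108, 3·81, …, 13·2, 14·1) = 243
One optimal split: 3 + 3 + 3 + 3 + 3; product 3·3·3·3·3 = 243.

243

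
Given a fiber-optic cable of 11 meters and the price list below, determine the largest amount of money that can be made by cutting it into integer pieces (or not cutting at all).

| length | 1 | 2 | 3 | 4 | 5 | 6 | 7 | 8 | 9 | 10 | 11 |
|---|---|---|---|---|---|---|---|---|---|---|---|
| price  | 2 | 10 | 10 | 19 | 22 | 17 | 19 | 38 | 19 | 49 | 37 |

Consider every possible first cut. v[k] is the best of p[i]+v[k−i] over all sellable i≤k.
v[1] = 2
v[2] = max(2+2, 10+0) = 10
v[3] = max(2+10, 10+2, 10+0) = 12
v[4] = max(2+12, 10+10, 10+2, 19+0) = 20
v[5] = max(2+20, 10+12, 10+10, 19+2, 22+0) = 22
v[6] = max(2+22, 10+20, 10+12, 19+10, 22+2, 17+0) = 30
v[7] = max(2+30, 10+22, 10+20, …, 17+2, 19+0) = 32
v[8] = max(2+32, 10+30, 10+22, …, 19+2, 38+0) = 40
v[9] = max(2+40, 10+32, 10+30, …, 38+2, 19+0) = 42
v[10] = max(2+42, 10+40, 10+32, …, 19+2, 49+0) = 50
v[11] = max(2+50, 10+42, 10+40, …, 49+2, 37+0) = 52
One optimal cutting: 2 + 2 + 2 + 2 + 2 + 1 → $10 + $10 + $10 + $10 + $10 + $2 = $52.

52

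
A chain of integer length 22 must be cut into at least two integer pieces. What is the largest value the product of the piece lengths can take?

Let prod[k] be the best product for length k (with at least one cut). For each first piece i, the rest contributes max(k−i, prod[k−i]).
prod[2] = 1×max(1,0) = 1×1 = 1
prod[3] = max(1×2, 2×1) = 2
prod[4] = max(1×3, 2×2, 3×1) = 4
prod[5] = max(1×4, 2×3, 3×2, 4×1) = 6
prod[6] = max(1×6, 2×4, 3×3, 4×2, 5×1) = 9
prod[7] = max(1×9, 2×6, 3×4, 4×3, 5×2, 6×1) = 12
prod[8] = max(1×12, 2×9, 3×6, …, 6×2, 7×1) = 18
prod[9] = max(1×18, 2×12, 3×9, …, 7×2, 8×1) = 27
prod[10] = max(1×27, 2×18, 3×12, …, 8×2, 9×1) = 36
prod[11] = max(1×36, 2×27, 3×18, …, 9×2, 10×1) = 54
prod[12] = max(1×54, 2×36, 3×27, …, 10×2, 11×1) = 81
prod[13] = max(1×81, 2×54, 3×36, …, 11×2, 12×1) = 108
prod[14] = max(1×108, 2×81, 3×54, …, 12×2, 13×1) = 162
prod[15] = max(1×162, 2×108, 3×81, …, 13×2, 14×1) = 243
prod[16] = max(1×243, 2×162, 3×108, …, 14×2, 15×1) = 324
prod[17] = max(1×324, 2×243, 3×162, …, 15×2, 16×1) = 486
prod[18] = max(1×486, 2×324, 3×243, …, 16×2, 17×1) = 729
prod[19] = max(1×729, 2×486, 3×324, …, 17×2, 18×1) = 972
prod[20] = max(1×972, 2×729, 3×486, …, 18×2, 19×1) = 1458
prod[21] = max(1×1458, 2×972, 3×729, …, 19×2, 20×1) = 2187
prod[22] = max(1×2187, 2×1458, 3×972, …, 20×2, 21×1) = 2916
One optimal split: 3 + 3 + 3 + 3 + 3 + 3 + 2 + 2; product 3×3×3×3×3×3×2×2 = 2916.

2916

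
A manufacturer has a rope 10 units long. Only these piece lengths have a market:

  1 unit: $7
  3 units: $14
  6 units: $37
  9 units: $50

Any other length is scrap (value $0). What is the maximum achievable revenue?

Consider every possible first cut. r[k] is the best of p[i]+r[k−i] over all sellable i≤k.
r[1] = 7
r[2] = 14  (first piece 1, then r[1]=7)
r[3] = max(7+14, 14+0) = 21
r[4] = max(7+21, 14+7) = 28
r[5] = max(7+28, 14+14) = 35
r[6] = max(7+35, 14+21, 37+0) = 42
r[7] = max(7+42, 14+28, 37+7) = 49
r[8] = max(7+49, 14+35, 37+14) = 56
r[9] = max(7+56, 14+42, 37+21, 50+0) = 63
r[10] = max(7+63, 14+49, 37+28, 50+7) = 70
One optimal cutting: 1 + 1 + 1 + 1 + 1 + 1 + 1 + 1 + 1 + 1 → $70.

70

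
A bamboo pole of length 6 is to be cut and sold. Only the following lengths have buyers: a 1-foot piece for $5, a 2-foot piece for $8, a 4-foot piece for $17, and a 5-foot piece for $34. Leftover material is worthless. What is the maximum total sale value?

Let r[k] be the best obtainable value from length k. For each k, try every first piece i and keep the best of price[i] + r[k−i].
r[1] = 5
r[2] = 10  (first piece 1, then r[1]=5)
r[3] = 15  (first piece 1, then r[2]=10)
r[4] = 20  (first piece 1, then r[3]=15)
r[5] = 34
r[6] = 39  (first piece 1, then r[5]=34)
One optimal cutting: 5 + 1 → $39.

39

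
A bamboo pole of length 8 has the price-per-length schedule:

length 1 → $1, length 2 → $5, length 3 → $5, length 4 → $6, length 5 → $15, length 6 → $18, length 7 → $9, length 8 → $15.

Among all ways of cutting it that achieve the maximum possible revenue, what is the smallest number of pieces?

2

Build r[k] bottom-up: r[k] = max over allowed piece i of (p[i] + r[k−i]).
r[1] = 1
r[2] = 5
r[3] = 6  (first piece 1, then r[2]=5)
r[4] = 10  (first piece 2, then r[2]=5)
r[5] = 15
r[6] = 18
r[7] = 20  (first piece 2, then r[5]=15)
r[8] = 23  (first piece 2, then r[6]=18)
Maximum revenue is $23.
Now minimize piece count subject to staying optimal: for each k, pieces[k] = 1 + min over i with p[i]+r[k−i]=r[k] of pieces[k−i].
pieces[5] = 1
pieces[6] = 1
pieces[7] = 2
pieces[8] = 2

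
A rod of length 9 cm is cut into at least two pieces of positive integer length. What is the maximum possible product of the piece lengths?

Define f[k] = max over 1≤i<k of i · max(k−i, f[k−i]); the inner max lets the remainder stay uncut if that's better.
f[2] = 1×max(1,0) = 1×1 = 1
f[3] = max(1×2, 2×1) = 2
f[4] = max(1×3, 2×2, 3×1) = 4
f[5] = max(1×4, 2×3, 3×2, 4×1) = 6
f[6] = max(1×6, 2×4, 3×3, 4×2, 5×1) = 9
f[7] = max(1×9, 2×6, 3×4, 4×3, 5×2, 6×1) = 12
f[8] = max(1×12, 2×9, 3×6, …, 6×2, 7×1) = 18
f[9] = max(1×18, 2×12, 3×9, …, 7×2, 8×1) = 27
One optimal split: 3 + 3 + 3; product 3×3×3 = 27.

27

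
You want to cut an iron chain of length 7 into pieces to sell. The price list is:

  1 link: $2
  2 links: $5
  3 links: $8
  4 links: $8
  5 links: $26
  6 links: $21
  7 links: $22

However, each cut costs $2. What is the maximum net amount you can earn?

Consider every possible first cut. net[k] is the best of p[i]+net[k−i] over all sellable i≤k, charging 2 whenever i<k.
net[1] = 2
net[2] = 5
net[3] = 8
net[4] = 8  (first piece 1, then net[3]=8)
net[5] = 26
net[6] = 26  (first piece 1, then net[5]=26)
net[7] = 29  (first piece 2, then net[5]=26)
One optimal plan: pieces 5 + 2 (1 cut) → $31 − $2 = $29.

29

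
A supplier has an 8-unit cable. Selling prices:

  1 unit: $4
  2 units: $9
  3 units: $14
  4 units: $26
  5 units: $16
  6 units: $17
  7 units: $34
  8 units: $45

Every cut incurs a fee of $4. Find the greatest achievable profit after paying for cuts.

Let v[k] be the best obtainable value from length k. For each k, try every first piece i and keep the best of price[i] + v[k−i] minus the 4 cut fee when i<k.
v[1] = 4
v[2] = 9
v[3] = 14
v[4] = 26
v[5] = 26  (first piece 1, then v[4]=26)
v[6] = 31  (first piece 2, then v[4]=26)
v[7] = 36  (first piece 3, then v[4]=26)
v[8] = 48  (first piece 4, then v[4]=26)
One optimal plan: pieces 4 + 4 (1 cut) → $52 − $4 = $48.

48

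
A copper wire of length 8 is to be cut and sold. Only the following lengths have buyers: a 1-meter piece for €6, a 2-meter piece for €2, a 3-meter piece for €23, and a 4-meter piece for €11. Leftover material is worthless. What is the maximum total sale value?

58

Consider every possible first cut. r[k] is the best of p[i]+r[k−i] over all sellable i≤k.
r[1] = 6
r[2] = max(6+6, 2+0) = 12
r[3] = max(6+12, 2+6, 23+0) = 23
r[4] = max(6+23, 2+12, 23+6, 11+0) = 29
r[5] = max(6+29, 2+23, 23+12, 11+6) = 35
r[6] = max(6+35, 2+29, 23+23, 11+12) = 46
r[7] = max(6+46, 2+35, 23+29, 11+23) = 52
r[8] = max(6+52, 2+46, 23+35, 11+29) = 58
One optimal cutting: 3 + 3 + 1 + 1 → €58.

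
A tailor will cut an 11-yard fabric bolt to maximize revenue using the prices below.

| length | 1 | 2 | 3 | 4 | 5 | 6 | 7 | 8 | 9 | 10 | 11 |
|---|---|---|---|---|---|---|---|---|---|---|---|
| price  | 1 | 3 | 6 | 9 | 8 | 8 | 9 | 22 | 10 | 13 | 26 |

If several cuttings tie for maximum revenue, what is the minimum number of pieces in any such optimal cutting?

Consider every possible first cut. r[k] is the best of p[i]+r[k−i] over all sellable i≤k.
r[1] = 1
r[2] = max(1+1, 3+0) = 3
r[3] = max(1+3, 3+1, 6+0) = 6
r[4] = max(1+6, 3+3, 6+1, 9+0) = 9
r[5] = max(1+9, 3+6, 6+3, 9+1, 8+0) = 10
r[6] = max(1+10, 3+9, 6+6, 9+3, 8+1, 8+0) = 12
r[7] = max(1+12, 3+10, 6+9, …, 8+1, 9+0) = 15
r[8] = max(1+15, 3+12, 6+10, …, 9+1, 22+0) = 22
r[9] = max(1+22, 3+15, 6+12, …, 22+1, 10+0) = 23
r[10] = max(1+23, 3+22, 6+15, …, 10+1, 13+0) = 25
r[11] = max(1+25, 3+23, 6+22, …, 13+1, 26+0) = 28
Maximum revenue is $28.
Now minimize piece count subject to staying optimal: for each k, pieces[k] = 1 + min over i with p[i]+r[k−i]=r[k] of pieces[k−i].
pieces[8] = 1
pieces[9] = 2
pieces[10] = 2
pieces[11] = 2

2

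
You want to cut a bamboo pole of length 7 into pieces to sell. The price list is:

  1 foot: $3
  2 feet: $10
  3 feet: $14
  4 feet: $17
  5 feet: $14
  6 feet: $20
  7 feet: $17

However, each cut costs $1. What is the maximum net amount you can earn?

Let net[k] be the best obtainable value from length k. For each k, try every first piece i and keep the best of price[i] + net[k−i] minus the 1 cut fee when i<k.
net[1] = 3
net[2] = max(3+3-1, 10+0) = 10
net[3] = max(3+10-1, 10+3-1, 14+0) = 14
net[4] = max(3+14-1, 10+10-1, 14+3-1, 17+0) = 19
net[5] = max(3+19-1, 10+14-1, 14+10-1, 17+3-1, 14+0) = 23
net[6] = max(3+23-1, 10+19-1, 14+14-1, 17+10-1, 14+3-1, 20+0) = 28
net[7] = max(3+28-1, 10+23-1, 14+19-1, …, 20+3-1, 17+0) = 32
One optimal plan: pieces 3 + 2 + 2 (2 cuts) → $34 − $2 = $32.

32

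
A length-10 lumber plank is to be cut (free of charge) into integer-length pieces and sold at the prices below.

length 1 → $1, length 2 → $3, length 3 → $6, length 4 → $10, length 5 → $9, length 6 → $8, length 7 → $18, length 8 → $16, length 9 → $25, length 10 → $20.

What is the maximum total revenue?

Consider every possible first cut. v[k] is the best of p[i]+v[k−i] over all sellable i≤k.
v[1] = 1
v[2] = max(1+1, 3+0) = 3
v[3] = max(1+3, 3+1, 6+0) = 6
v[4] = max(1+6, 3+3, 6+1, 10+0) = 10
v[5] = max(1+10, 3+6, 6+3, 10+1, 9+0) = 11
v[6] = max(1+11, 3+10, 6+6, 10+3, 9+1, 8+0) = 13
v[7] = max(1+13, 3+11, 6+10, …, 8+1, 18+0) = 18
v[8] = max(1+18, 3+13, 6+11, …, 18+1, 16+0) = 20
v[9] = max(1+20, 3+18, 6+13, …, 16+1, 25+0) = 25
v[10] = max(1+25, 3+20, 6+18, …, 25+1, 20+0) = 26
One optimal cutting: 9 + 1 → $25 + $1 = $26.

26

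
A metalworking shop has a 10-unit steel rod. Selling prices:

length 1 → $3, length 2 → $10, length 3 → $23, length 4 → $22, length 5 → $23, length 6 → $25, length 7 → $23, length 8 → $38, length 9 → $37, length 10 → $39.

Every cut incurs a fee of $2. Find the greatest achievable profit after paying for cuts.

Consider every possible first cut. v[k] is the best of p[i]+v[k−i] over all sellable i≤k, charging 2 whenever i<k.
v[1] = 3
v[2] = max(3+3-2, 10+0) = 10
v[3] = max(3+10-2, 10+3-2, 23+0) = 23
v[4] = max(3+23-2, 10+10-2, 23+3-2, 22+0) = 24
v[5] = max(3+24-2, 10+23-2, 23+10-2, 22+3-2, 23+0) = 31
v[6] = max(3+31-2, 10+24-2, 23+23-2, 22+10-2, 23+3-2, 25+0) = 44
v[7] = max(3+44-2, 10+31-2, 23+24-2, …, 25+3-2, 23+0) = 45
v[8] = max(3+45-2, 10+44-2, 23+31-2, …, 23+3-2, 38+0) = 52
v[9] = max(3+52-2, 10+45-2, 23+44-2, …, 38+3-2, 37+0) = 65
v[10] = max(3+65-2, 10+52-2, 23+45-2, …, 37+3-2, 39+0) = 66
One optimal plan: pieces 3 + 3 + 3 + 1 (3 cuts) → $72 − $6 = $66.

66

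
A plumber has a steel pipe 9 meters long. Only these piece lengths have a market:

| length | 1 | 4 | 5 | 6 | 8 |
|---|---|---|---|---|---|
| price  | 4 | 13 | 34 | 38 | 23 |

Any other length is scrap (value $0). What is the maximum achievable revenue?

Build f[k] bottom-up: f[k] = max over allowed piece i of (p[i] + f[k−i]).
f[1] = 4
f[2] = 8  (first piece 1, then f[1]=4)
f[3] = 12  (first piece 1, then f[2]=8)
f[4] = 16  (first piece 1, then f[3]=12)
f[5] = 34
f[6] = 38  (first piece 1, then f[5]=34)
f[7] = 42  (first piece 1, then f[6]=38)
f[8] = 46  (first piece 1, then f[7]=42)
f[9] = 50  (first piece 1, then f[8]=46)
One optimal cutting: 5 + 1 + 1 + 1 + 1 → $50.

50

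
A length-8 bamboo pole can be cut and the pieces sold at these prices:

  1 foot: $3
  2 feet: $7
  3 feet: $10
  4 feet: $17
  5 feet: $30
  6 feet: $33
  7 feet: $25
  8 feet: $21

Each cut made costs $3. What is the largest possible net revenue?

37

Build net[k] bottom-up: net[k] = max over allowed piece i of (p[i] + net[k−i]) − 3 per cut.
net[1] = 3
net[2] = 7
net[3] = 10
net[4] = 17
net[5] = 30
net[6] = 33
net[7] = 34  (first piece 2, then net[5]=30)
net[8] = 37  (first piece 2, then net[6]=33)
One optimal plan: pieces 6 + 2 (1 cut) → $40 − $3 = $37.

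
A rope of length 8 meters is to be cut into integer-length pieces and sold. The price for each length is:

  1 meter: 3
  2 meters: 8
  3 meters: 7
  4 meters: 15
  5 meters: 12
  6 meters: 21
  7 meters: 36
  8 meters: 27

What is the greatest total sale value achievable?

Build r[k] bottom-up: r[k] = max over allowed piece i of (p[i] + r[k−i]).
r[1] = 3
r[2] = 8
r[3] = 11  (first piece 1, then r[2]=8)
r[4] = 16  (first piece 2, then r[2]=8)
r[5] = 19  (first piece 1, then r[4]=16)
r[6] = 24  (first piece 2, then r[4]=16)
r[7] = 36
r[8] = 39  (first piece 1, then r[7]=36)
One optimal cutting: 7 + 1 → 36 + 3 = 39.

39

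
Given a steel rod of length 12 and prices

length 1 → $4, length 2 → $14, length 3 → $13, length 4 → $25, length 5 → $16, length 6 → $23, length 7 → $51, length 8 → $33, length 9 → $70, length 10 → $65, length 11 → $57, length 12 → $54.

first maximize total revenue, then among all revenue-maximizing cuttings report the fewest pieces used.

Let r[k] be the best obtainable value from length k. For each k, try every first piece i and keep the best of price[i] + r[k−i].
r[1] = 4
r[2] = 14
r[3] = 18  (first piece 1, then r[2]=14)
r[4] = 28  (first piece 2, then r[2]=14)
r[5] = 32  (first piece 1, then r[4]=28)
r[6] = 42  (first piece 2, then r[4]=28)
r[7] = 51
r[8] = 56  (first piece 2, then r[6]=42)
r[9] = 70
r[10] = 74  (first piece 1, then r[9]=70)
r[11] = 84  (first piece 2, then r[9]=70)
r[12] = 88  (first piece 1, then r[11]=84)
Maximum revenue is $88.
Now minimize piece count subject to staying optimal: for each k, pieces[k] = 1 + min over i with p[i]+r[k−i]=r[k] of pieces[k−i].
pieces[9] = 1
pieces[10] = 2
pieces[11] = 2
pieces[12] = 3

3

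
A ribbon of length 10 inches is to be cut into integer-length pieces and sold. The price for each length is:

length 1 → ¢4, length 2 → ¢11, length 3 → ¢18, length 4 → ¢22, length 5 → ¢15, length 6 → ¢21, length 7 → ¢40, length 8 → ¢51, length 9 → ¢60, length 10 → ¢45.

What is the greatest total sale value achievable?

64

Let R[k] be the best obtainable value from length k. For each k, try every first piece i and keep the best of price[i] + R[k−i].
R[1] = 4
R[2] = max(4+4, 11+0) = 11
R[3] = max(4+11, 11+4, 18+0) = 18
R[4] = max(4+18, 11+11, 18+4, 22+0) = 22
R[5] = max(4+22, 11+18, 18+11, 22+4, 15+0) = 29
R[6] = max(4+29, 11+22, 18+18, 22+11, 15+4, 21+0) = 36
R[7] = max(4+36, 11+29, 18+22, …, 21+4, 40+0) = 40
R[8] = max(4+40, 11+36, 18+29, …, 40+4, 51+0) = 51
R[9] = max(4+51, 11+40, 18+36, …, 51+4, 60+0) = 60
R[10] = max(4+60, 11+51, 18+40, …, 60+4, 45+0) = 64
One optimal cutting: 9 + 1 → ¢60 + ¢4 = ¢64.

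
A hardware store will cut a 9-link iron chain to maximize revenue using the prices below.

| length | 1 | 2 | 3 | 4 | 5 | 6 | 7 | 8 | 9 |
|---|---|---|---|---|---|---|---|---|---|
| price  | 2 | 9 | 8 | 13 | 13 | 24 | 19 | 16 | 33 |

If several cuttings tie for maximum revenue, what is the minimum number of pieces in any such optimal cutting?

Build r[k] bottom-up: r[k] = max over allowed piece i of (p[i] + r[k−i]).
r[1] = 2
r[2] = 9
r[3] = 11  (first piece 1, then r[2]=9)
r[4] = 18  (first piece 2, then r[2]=9)
r[5] = 20  (first piece 1, then r[4]=18)
r[6] = 27  (first piece 2, then r[4]=18)
r[7] = 29  (first piece 1, then r[6]=27)
r[8] = 36  (first piece 2, then r[6]=27)
r[9] = 38  (first piece 1, then r[8]=36)
Maximum revenue is $38.
Now minimize piece count subject to staying optimal: for each k, pieces[k] = 1 + min over i with p[i]+r[k−i]=r[k] of pieces[k−i].
pieces[6] = 3
pieces[7] = 4
pieces[8] = 4
pieces[9] = 5

5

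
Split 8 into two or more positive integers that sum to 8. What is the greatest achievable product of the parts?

Define prod[k] = max over 1≤i<k of i · max(k−i, prod[k−i]); the inner max lets the remainder stay uncut if that's better.
Small cases: prod[2]=1.
prod[3] = 1*max(2,1) = 1*2 = 2
prod[4] = 2*max(2,1) = 2*2 = 4
prod[5] = 2*max(3,2) = 2*3 = 6
prod[6] = 3*max(3,2) = 3*3 = 9
prod[7] = 2*max(5,6) = 2*6 = 12
prod[8] = 2*max(6,9) = 2*9 = 18
One optimal split: 3 + 3 + 2; product 3*3*2 = 18.

18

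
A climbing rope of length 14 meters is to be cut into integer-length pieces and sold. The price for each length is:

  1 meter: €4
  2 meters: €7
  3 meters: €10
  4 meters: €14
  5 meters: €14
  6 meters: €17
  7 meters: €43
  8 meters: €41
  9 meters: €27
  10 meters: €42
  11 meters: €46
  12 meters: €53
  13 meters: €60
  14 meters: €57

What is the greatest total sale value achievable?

86

Consider every possible first cut. v[k] is the best of p[i]+v[k−i] over all sellable i≤k.
v[1] = 4
v[2] = max(4+4, 7+0) = 8
v[3] = max(4+8, 7+4, 10+0) = 12
v[4] = max(4+12, 7+8, 10+4, 14+0) = 16
v[5] = max(4+16, 7+12, 10+8, 14+4, 14+0) = 20
v[6] = max(4+20, 7+16, 10+12, 14+8, 14+4, 17+0) = 24
v[7] = max(4+24, 7+20, 10+16, …, 17+4, 43+0) = 43
v[8] = max(4+43, 7+24, 10+20, …, 43+4, 41+0) = 47
v[9] = max(4+47, 7+43, 10+24, …, 41+4, 27+0) = 51
v[10] = max(4+51, 7+47, 10+43, …, 27+4, 42+0) = 55
v[11] = max(4+55, 7+51, 10+47, …, 42+4, 46+0) = 59
v[12] = max(4+59, 7+55, 10+51, …, 46+4, 53+0) = 63
v[13] = max(4+63, 7+59, 10+55, …, 53+4, 60+0) = 67
v[14] = max(4+67, 7+63, 10+59, …, 60+4, 57+0) = 86
One optimal cutting: 7 + 7 → €43 + €43 = €86.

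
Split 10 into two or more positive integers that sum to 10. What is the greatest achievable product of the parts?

36

Define P[k] = max over 1≤i<k of i · max(k−i, P[k−i]); the inner max lets the remainder stay uncut if that's better.
Small cases: P[2]=1, P[3]=2, P[4]=4.
P[5] = max(1·4, 2·3, 3·2, 4·1) = 6
P[6] = max(1·6, 2·4, 3·3, 4·2, 5·1) = 9
P[7] = max(1·9, 2·6, 3·4, 4·3, 5·2, 6·1) = 12
P[8] = max(1·12, 2·9, 3·6, …, 6·2, 7·1) = 18
P[9] = max(1·18, 2·12, 3·9, …, 7·2, 8·1) = 27
P[10] = max(1·27, 2·18, 3·12, …, 8·2, 9·1) = 36
One optimal split: 3 + 3 + 2 + 2; product 3·3·2·2 = 36.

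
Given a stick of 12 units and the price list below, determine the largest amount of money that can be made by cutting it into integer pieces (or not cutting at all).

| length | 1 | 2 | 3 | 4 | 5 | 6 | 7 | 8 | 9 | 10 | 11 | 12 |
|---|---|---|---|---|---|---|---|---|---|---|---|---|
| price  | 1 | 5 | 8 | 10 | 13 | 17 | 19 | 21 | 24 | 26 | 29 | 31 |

Consider every possible first cut. v[k] is the best of p[i]+v[k−i] over all sellable i≤k.
v[1] = 1
v[2] = max(1+1, 5+0) = 5
v[3] = max(1+5, 5+1, 8+0) = 8
v[4] = max(1+8, 5+5, 8+1, 10+0) = 10
v[5] = max(1+10, 5+8, 8+5, 10+1, 13+0) = 13
v[6] = max(1+13, 5+10, 8+8, 10+5, 13+1, 17+0) = 17
v[7] = max(1+17, 5+13, 8+10, …, 17+1, 19+0) = 19
v[8] = max(1+19, 5+17, 8+13, …, 19+1, 21+0) = 22
v[9] = max(1+22, 5+19, 8+17, …, 21+1, 24+0) = 25
v[10] = max(1+25, 5+22, 8+19, …, 24+1, 26+0) = 27
v[11] = max(1+27, 5+25, 8+22, …, 26+1, 29+0) = 30
v[12] = max(1+30, 5+27, 8+25, …, 29+1, 31+0) = 34
One optimal cutting: 6 + 6 → 17 + 17 = 34.

34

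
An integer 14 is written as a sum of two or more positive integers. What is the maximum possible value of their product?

162

Let prod[k] be the best product for length k (with at least one cut). For each first piece i, the rest contributes max(k−i, prod[k−i]).
Small cases: prod[2]=1, prod[3]=2, prod[4]=4, prod[5]=6, prod[6]=9, prod[7]=12, prod[8]=18.
prod[9] = 3×max(6,9) = 3×9 = 27
prod[10] = 2×max(8,18) = 2×18 = 36
prod[11] = 2×max(9,27) = 2×27 = 54
prod[12] = 3×max(9,27) = 3×27 = 81
prod[13] = 2×max(11,54) = 2×54 = 108
prod[14] = 2×max(12,81) = 2×81 = 162
One optimal split: 3 + 3 + 3 + 3 + 2; product 3×3×3×3×2 = 162.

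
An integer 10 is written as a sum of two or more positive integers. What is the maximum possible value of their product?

Let f[k] be the best product for length k (with at least one cut). For each first piece i, the rest contributes max(k−i, f[k−i]).
f[2] = 1·max(1,0) = 1·1 = 1
f[3] = 1·max(2,1) = 1·2 = 2
f[4] = 2·max(2,1) = 2·2 = 4
f[5] = 2·max(3,2) = 2·3 = 6
f[6] = 3·max(3,2) = 3·3 = 9
f[7] = 2·max(5,6) = 2·6 = 12
f[8] = 2·max(6,9) = 2·9 = 18
f[9] = 3·max(6,9) = 3·9 = 27
f[10] = 2·max(8,18) = 2·18 = 36
One optimal split: 3 + 3 + 2 + 2; product 3·3·2·2 = 36.

36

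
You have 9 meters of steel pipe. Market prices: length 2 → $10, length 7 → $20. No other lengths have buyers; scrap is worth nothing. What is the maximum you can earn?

40

Consider every possible first cut. f[k] is the best of p[i]+f[k−i] over all sellable i≤k.
f[1] = 0
f[2] = 10
f[3] = 10
f[4] = 20  (first piece 2, then f[2]=10)
f[5] = 20
f[6] = 30  (first piece 2, then f[4]=20)
f[7] = max(10+20, 20+0) = 30
f[8] = max(10+30, 20+0) = 40
f[9] = max(10+30, 20+10) = 40
One optimal cutting: pieces 2 + 2 + 2 + 2 with 1 meter of scrap → $40.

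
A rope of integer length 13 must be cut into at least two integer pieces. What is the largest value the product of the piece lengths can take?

108

Define f[k] = max over 1≤i<k of i · max(k−i, f[k−i]); the inner max lets the remainder stay uncut if that's better.
f[2] = 1*max(1,0) = 1*1 = 1
f[3] = 1*max(2,1) = 1*2 = 2
f[4] = 2*max(2,1) = 2*2 = 4
f[5] = 2*max(3,2) = 2*3 = 6
f[6] = 3*max(3,2) = 3*3 = 9
f[7] = 2*max(5,6) = 2*6 = 12
f[8] = 2*max(6,9) = 2*9 = 18
f[9] = 3*max(6,9) = 3*9 = 27
f[10] = 2*max(8,18) = 2*18 = 36
f[11] = 2*max(9,27) = 2*27 = 54
f[12] = 3*max(9,27) = 3*27 = 81
f[13] = 2*max(11,54) = 2*54 = 108
One optimal split: 3 + 3 + 3 + 2 + 2; product 3*3*3*2*2 = 108.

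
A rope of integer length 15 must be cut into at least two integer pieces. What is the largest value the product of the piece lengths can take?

Fill f[k] for k=2..15: at each k try every first piece i and multiply by the better of (k−i) uncut or f[k−i].
Small cases: f[2]=1, f[3]=2, f[4]=4, f[5]=6, f[6]=9, f[7]=12, f[8]=18, f[9]=27.
f[10] = 2×max(8,18) = 2×18 = 36
f[11] = 2×max(9,27) = 2×27 = 54
f[12] = 3×max(9,27) = 3×27 = 81
f[13] = 2×max(11,54) = 2×54 = 108
f[14] = 2×max(12,81) = 2×81 = 162
f[15] = 3×max(12,81) = 3×81 = 243
One optimal split: 3 + 3 + 3 + 3 + 3; product 3×3×3×3×3 = 243.

243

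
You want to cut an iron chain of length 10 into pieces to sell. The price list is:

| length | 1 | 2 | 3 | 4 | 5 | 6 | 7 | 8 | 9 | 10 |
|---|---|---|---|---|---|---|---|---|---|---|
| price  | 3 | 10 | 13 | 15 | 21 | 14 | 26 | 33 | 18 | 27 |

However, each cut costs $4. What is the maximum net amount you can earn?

Consider every possible first cut. r[k] is the best of p[i]+r[k−i] over all sellable i≤k, charging 4 whenever i<k.
r[1] = 3
r[2] = max(3+3-4, 10+0) = 10
r[3] = max(3+10-4, 10+3-4, 13+0) = 13
r[4] = max(3+13-4, 10+10-4, 13+3-4, 15+0) = 16
r[5] = max(3+16-4, 10+13-4, 13+10-4, 15+3-4, 21+0) = 21
r[6] = max(3+21-4, 10+16-4, 13+13-4, 15+10-4, 21+3-4, 14+0) = 22
r[7] = max(3+22-4, 10+21-4, 13+16-4, …, 14+3-4, 26+0) = 27
r[8] = max(3+27-4, 10+22-4, 13+21-4, …, 26+3-4, 33+0) = 33
r[9] = max(3+33-4, 10+27-4, 13+22-4, …, 33+3-4, 18+0) = 33
r[10] = max(3+33-4, 10+33-4, 13+27-4, …, 18+3-4, 27+0) = 39
One optimal plan: pieces 8 + 2 (1 cut) → $43 − $4 = $39.

39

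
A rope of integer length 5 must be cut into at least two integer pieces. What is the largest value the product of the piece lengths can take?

6

Define prod[k] = max over 1≤i<k of i · max(k−i, prod[k−i]); the inner max lets the remainder stay uncut if that's better.
prod[2] = 1·max(1,0) = 1·1 = 1
prod[3] = 1·max(2,1) = 1·2 = 2
prod[4] = 2·max(2,1) = 2·2 = 4
prod[5] = 2·max(3,2) = 2·3 = 6
One optimal split: 3 + 2; product 3·2 = 6.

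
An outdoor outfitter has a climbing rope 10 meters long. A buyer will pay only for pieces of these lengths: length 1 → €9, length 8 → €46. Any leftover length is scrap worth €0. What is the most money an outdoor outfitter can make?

90

Consider every possible first cut. r[k] is the best of p[i]+r[k−i] over all sellable i≤k.
r[1] = 9
r[2] = 18  (first piece 1, then r[1]=9)
r[3] = 27  (first piece 1, then r[2]=18)
r[4] = 36  (first piece 1, then r[3]=27)
r[5] = 45  (first piece 1, then r[4]=36)
r[6] = 54  (first piece 1, then r[5]=45)
r[7] = 63  (first piece 1, then r[6]=54)
r[8] = max(9+63, 46+0) = 72
r[9] = max(9+72, 46+9) = 81
r[10] = max(9+81, 46+18) = 90
One optimal cutting: 1 + 1 + 1 + 1 + 1 + 1 + 1 + 1 + 1 + 1 → €90.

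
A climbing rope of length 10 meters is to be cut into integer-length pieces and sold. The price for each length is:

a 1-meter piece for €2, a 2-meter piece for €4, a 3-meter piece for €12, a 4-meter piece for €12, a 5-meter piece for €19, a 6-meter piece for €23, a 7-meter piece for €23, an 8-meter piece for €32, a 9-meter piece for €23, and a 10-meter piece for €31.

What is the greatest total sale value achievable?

Let r[k] be the best obtainable value from length k. For each k, try every first piece i and keep the best of price[i] + r[k−i].
r[1] = 2
r[2] = 4  (first piece 1, then r[1]=2)
r[3] = 12
r[4] = 14  (first piece 1, then r[3]=12)
r[5] = 19
r[6] = 24  (first piece 3, then r[3]=12)
r[7] = 26  (first piece 1, then r[6]=24)
r[8] = 32
r[9] = 36  (first piece 3, then r[6]=24)
r[10] = 38  (first piece 1, then r[9]=36)
One optimal cutting: 3 + 3 + 3 + 1 → €12 + €12 + €12 + €2 = €38.

38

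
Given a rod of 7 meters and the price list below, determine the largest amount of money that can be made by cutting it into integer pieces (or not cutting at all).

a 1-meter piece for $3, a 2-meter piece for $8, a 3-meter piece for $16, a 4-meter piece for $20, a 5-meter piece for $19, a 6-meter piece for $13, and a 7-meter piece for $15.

36

Let best[k] be the best obtainable value from length k. For each k, try every first piece i and keep the best of price[i] + best[k−i].
best[1] = 3
best[2] = max(3+3, 8+0) = 8
best[3] = max(3+8, 8+3, 16+0) = 16
best[4] = max(3+16, 8+8, 16+3, 20+0) = 20
best[5] = max(3+20, 8+16, 16+8, 20+3, 19+0) = 24
best[6] = max(3+24, 8+20, 16+16, 20+8, 19+3, 13+0) = 32
best[7] = max(3+32, 8+24, 16+20, …, 13+3, 15+0) = 36
One optimal cutting: 4 + 3 → $20 + $16 = $36.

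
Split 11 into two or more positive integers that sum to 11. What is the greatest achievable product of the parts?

54

Let f[k] be the best product for length k (with at least one cut). For each first piece i, the rest contributes max(k−i, f[k−i]).
Small cases: f[2]=1, f[3]=2, f[4]=4, f[5]=6, f[6]=9.
f[7] = max(1×9, 2×6, 3×4, 4×3, 5×2, 6×1) = 12
f[8] = max(1×12, 2×9, 3×6, …, 6×2, 7×1) = 18
f[9] = max(1×18, 2×12, 3×9, …, 7×2, 8×1) = 27
f[10] = max(1×27, 2×18, 3×12, …, 8×2, 9×1) = 36
f[11] = max(1×36, 2×27, 3×18, …, 9×2, 10×1) = 54
One optimal split: 3 + 3 + 3 + 2; product 3×3×3×2 = 54.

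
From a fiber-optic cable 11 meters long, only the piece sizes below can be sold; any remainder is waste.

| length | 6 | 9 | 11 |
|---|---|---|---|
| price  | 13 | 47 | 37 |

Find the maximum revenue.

Build f[k] bottom-up: f[k] = max over allowed piece i of (p[i] + f[k−i]).
f[1] = 0
f[2] = 0
f[3] = 0
f[4] = 0
f[5] = 0
f[6] = 13
f[7] = 13
f[8] = 13
f[9] = max(13+0, 47+0) = 47
f[10] = max(13+0, 47+0) = 47
f[11] = max(13+0, 47+0, 37+0) = 47
One optimal cutting: pieces 9 with 2 meters of scrap → $47.

47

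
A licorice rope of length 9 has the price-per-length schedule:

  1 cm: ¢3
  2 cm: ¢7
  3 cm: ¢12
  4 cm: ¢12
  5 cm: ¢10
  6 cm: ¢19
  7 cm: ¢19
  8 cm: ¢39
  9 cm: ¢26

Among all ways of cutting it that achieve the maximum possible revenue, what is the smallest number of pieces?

2

Let r[k] be the best obtainable value from length k. For each k, try every first piece i and keep the best of price[i] + r[k−i].
r[1] = 3
r[2] = 7
r[3] = 12
r[4] = 15  (first piece 1, then r[3]=12)
r[5] = 19  (first piece 2, then r[3]=12)
r[6] = 24  (first piece 3, then r[3]=12)
r[7] = 27  (first piece 1, then r[6]=24)
r[8] = 39
r[9] = 42  (first piece 1, then r[8]=39)
Maximum revenue is ¢42.
Now minimize piece count subject to staying optimal: for each k, pieces[k] = 1 + min over i with p[i]+r[k−i]=r[k] of pieces[k−i].
pieces[6] = 2
pieces[7] = 3
pieces[8] = 1
pieces[9] = 2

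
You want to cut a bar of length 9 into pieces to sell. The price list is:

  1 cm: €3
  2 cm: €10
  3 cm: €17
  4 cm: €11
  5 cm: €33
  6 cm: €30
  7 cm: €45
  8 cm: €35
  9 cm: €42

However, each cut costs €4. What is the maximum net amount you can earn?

51

Let v[k] be the best obtainable value from length k. For each k, try every first piece i and keep the best of price[i] + v[k−i] minus the 4 cut fee when i<k.
v[1] = 3
v[2] = max(3+3-4, 10+0) = 10
v[3] = max(3+10-4, 10+3-4, 17+0) = 17
v[4] = max(3+17-4, 10+10-4, 17+3-4, 11+0) = 16
v[5] = max(3+16-4, 10+17-4, 17+10-4, 11+3-4, 33+0) = 33
v[6] = max(3+33-4, 10+16-4, 17+17-4, 11+10-4, 33+3-4, 30+0) = 32
v[7] = max(3+32-4, 10+33-4, 17+16-4, …, 30+3-4, 45+0) = 45
v[8] = max(3+45-4, 10+32-4, 17+33-4, …, 45+3-4, 35+0) = 46
v[9] = max(3+46-4, 10+45-4, 17+32-4, …, 35+3-4, 42+0) = 51
One optimal plan: pieces 7 + 2 (1 cut) → €55 − €4 = €51.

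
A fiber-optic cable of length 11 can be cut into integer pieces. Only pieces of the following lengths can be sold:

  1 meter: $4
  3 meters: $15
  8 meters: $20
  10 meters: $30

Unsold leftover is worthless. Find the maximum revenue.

53

Consider every possible first cut. best[k] is the best of p[i]+best[k−i] over all sellable i≤k.
best[1] = 4
best[2] = 8  (first piece 1, then best[1]=4)
best[3] = 15
best[4] = 19  (first piece 1, then best[3]=15)
best[5] = 23  (first piece 1, then best[4]=19)
best[6] = 30  (first piece 3, then best[3]=15)
best[7] = 34  (first piece 1, then best[6]=30)
best[8] = 38  (first piece 1, then best[7]=34)
best[9] = 45  (first piece 3, then best[6]=30)
best[10] = 49  (first piece 1, then best[9]=45)
best[11] = 53  (first piece 1, then best[10]=49)
One optimal cutting: 3 + 3 + 3 + 1 + 1 → $53.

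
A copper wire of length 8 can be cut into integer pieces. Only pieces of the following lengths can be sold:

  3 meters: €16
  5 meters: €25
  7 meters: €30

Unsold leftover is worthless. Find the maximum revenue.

Consider every possible first cut. r[k] is the best of p[i]+r[k−i] over all sellable i≤k.
r[1] = 0
r[2] = 0
r[3] = 16
r[4] = 16
r[5] = max(16+0, 25+0) = 25
r[6] = max(16+16, 25+0) = 32
r[7] = max(16+16, 25+0, 30+0) = 32
r[8] = max(16+25, 25+16, 30+0) = 41
One optimal cutting: 5 + 3 → €41.

41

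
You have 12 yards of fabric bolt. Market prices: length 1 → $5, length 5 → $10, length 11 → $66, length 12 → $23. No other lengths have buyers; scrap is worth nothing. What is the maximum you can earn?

Consider every possible first cut. f[k] is the best of p[i]+f[k−i] over all sellable i≤k.
f[1] = 5
f[2] = 10  (first piece 1, then f[1]=5)
f[3] = 15  (first piece 1, then f[2]=10)
f[4] = 20  (first piece 1, then f[3]=15)
f[5] = 25  (first piece 1, then f[4]=20)
f[6] = 30  (first piece 1, then f[5]=25)
f[7] = 35  (first piece 1, then f[6]=30)
f[8] = 40  (first piece 1, then f[7]=35)
f[9] = 45  (first piece 1, then f[8]=40)
f[10] = 50  (first piece 1, then f[9]=45)
f[11] = 66
f[12] = 71  (first piece 1, then f[11]=66)
One optimal cutting: 11 + 1 → $71.

71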